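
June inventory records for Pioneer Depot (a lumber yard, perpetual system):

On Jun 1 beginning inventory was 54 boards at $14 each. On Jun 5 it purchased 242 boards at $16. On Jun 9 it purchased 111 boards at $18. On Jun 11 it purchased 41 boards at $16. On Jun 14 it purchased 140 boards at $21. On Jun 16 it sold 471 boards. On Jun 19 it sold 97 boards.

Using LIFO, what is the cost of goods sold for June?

Jun 16, 471 sold [LIFO — newest first]: 140 @ $21 + 41 @ $16 + 111 @ $18 + 179 @ $16 = $8,458
Jun 19, 97 sold [LIFO — newest first]: 63 @ $16 + 34 @ $14 = $1,484
Total COGS = $8,458 + $1,484 = $9,942
Ending inventory: 20 @ $14 = $280

COGS = $9,942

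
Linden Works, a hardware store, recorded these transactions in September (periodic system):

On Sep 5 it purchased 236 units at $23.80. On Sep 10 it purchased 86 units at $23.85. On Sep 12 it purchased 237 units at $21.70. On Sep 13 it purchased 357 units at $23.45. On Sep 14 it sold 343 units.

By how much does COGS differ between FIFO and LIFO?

$80.25

FIFO COGS: 236 @ $23.80 + 86 @ $23.85 + 21 @ $21.70 = $8,123.60
LIFO COGS: 343 @ $23.45 = $8,043.35
Difference = |$8,123.60 − $8,043.35| = $80.25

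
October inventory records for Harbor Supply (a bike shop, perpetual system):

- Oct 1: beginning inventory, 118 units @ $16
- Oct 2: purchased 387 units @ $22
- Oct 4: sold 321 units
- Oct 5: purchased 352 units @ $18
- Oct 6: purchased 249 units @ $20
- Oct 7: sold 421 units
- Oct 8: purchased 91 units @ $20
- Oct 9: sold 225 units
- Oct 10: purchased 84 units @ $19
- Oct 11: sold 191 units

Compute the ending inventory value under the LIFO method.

Ending inventory = $1,998

Oct 4, 321 sold [LIFO — newest first]: 321 @ $22 = $7,062
Oct 7, 421 sold [LIFO — newest first]: 249 @ $20 + 172 @ $18 = $8,076
Oct 9, 225 sold [LIFO — newest first]: 91 @ $20 + 134 @ $18 = $4,232
Oct 11, 191 sold [LIFO — newest first]: 84 @ $19 + 46 @ $18 + 61 @ $22 = $3,766
Total COGS = $7,062 + $8,076 + $4,232 + $3,766 = $23,136
Ending inventory: 118 @ $16 + 5 @ $22 = $1,998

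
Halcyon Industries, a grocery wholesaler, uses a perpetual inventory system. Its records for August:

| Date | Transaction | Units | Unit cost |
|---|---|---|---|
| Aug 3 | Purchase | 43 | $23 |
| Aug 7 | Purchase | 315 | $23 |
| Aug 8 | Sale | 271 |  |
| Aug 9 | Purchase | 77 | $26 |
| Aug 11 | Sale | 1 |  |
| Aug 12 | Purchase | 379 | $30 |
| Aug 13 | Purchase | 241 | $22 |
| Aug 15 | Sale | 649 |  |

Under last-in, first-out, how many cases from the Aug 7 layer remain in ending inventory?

44

Aug 8, 271 sold [LIFO — newest first]: 271 @ $23 = $6,233
Aug 11, 1 sold [LIFO — newest first]: 1 @ $26 = $26
Aug 15, 649 sold [LIFO — newest first]: 241 @ $22 + 379 @ $30 + 29 @ $26 = $17,426
Total COGS = $6,233 + $26 + $17,426 = $23,685
Ending inventory: 43 @ $23 + 44 @ $23 + 47 @ $26 = $3,223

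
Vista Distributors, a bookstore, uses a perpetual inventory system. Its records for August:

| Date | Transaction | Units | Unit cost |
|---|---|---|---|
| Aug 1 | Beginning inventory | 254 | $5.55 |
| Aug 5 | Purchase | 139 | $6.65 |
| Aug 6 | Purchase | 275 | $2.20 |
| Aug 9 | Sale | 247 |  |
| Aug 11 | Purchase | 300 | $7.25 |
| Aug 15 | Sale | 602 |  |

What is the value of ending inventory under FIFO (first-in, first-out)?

Ending inventory = $862.75

Aug 9, 247 sold [FIFO — oldest first]: 247 @ $5.55 = $1,370.85
Aug 15, 602 sold [FIFO — oldest first]: 7 @ $5.55 + 139 @ $6.65 + 275 @ $2.20 + 181 @ $7.25 = $2,880.45
Total COGS = $1,370.85 + $2,880.45 = $4,251.30
Ending inventory: 119 @ $7.25 = $862.75
Check: goods available $5,114.05 = COGS $4,251.30 + ending $862.75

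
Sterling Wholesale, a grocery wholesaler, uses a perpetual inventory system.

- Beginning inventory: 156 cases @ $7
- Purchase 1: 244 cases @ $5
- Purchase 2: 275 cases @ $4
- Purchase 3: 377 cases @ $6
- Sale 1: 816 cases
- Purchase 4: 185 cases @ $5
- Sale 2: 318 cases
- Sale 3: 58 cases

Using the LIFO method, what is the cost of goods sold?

COGS = $6,284

Sale 1 (816) [LIFO — newest first]: 377 @ $6 + 275 @ $4 + 164 @ $5 = $4,182
Sale 2 (318) [LIFO — newest first]: 185 @ $5 + 80 @ $5 + 53 @ $7 = $1,696
Sale 3 (58) [LIFO — newest first]: 58 @ $7 = $406
Total COGS = $4,182 + $1,696 + $406 = $6,284
Ending inventory: 45 @ $7 = $315
Check: goods available $6,599 = COGS $6,284 + ending $315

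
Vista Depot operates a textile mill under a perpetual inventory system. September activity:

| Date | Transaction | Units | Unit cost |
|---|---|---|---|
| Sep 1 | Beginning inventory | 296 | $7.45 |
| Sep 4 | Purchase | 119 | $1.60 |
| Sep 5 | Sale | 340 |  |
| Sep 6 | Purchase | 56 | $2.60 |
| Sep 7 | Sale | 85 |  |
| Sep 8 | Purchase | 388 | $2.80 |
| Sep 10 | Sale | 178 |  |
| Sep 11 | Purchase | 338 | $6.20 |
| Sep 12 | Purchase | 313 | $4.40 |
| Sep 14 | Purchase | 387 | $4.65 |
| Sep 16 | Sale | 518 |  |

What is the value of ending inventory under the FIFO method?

Sep 5, 340 sold [FIFO — oldest first]: 296 @ $7.45 + 44 @ $1.60 = $2,275.60
Sep 7, 85 sold [FIFO — oldest first]: 75 @ $1.60 + 10 @ $2.60 = $146.00
Sep 10, 178 sold [FIFO — oldest first]: 46 @ $2.60 + 132 @ $2.80 = $489.20
Sep 16, 518 sold [FIFO — oldest first]: 256 @ $2.80 + 262 @ $6.20 = $2,341.20
Total COGS = $2,275.60 + $146.00 + $489.20 + $2,341.20 = $5,252.00
Ending inventory: 76 @ $6.20 + 313 @ $4.40 + 387 @ $4.65 = $3,647.95
Check: goods available $8,899.95 = COGS $5,252.00 + ending $3,647.95

Ending inventory = $3,647.95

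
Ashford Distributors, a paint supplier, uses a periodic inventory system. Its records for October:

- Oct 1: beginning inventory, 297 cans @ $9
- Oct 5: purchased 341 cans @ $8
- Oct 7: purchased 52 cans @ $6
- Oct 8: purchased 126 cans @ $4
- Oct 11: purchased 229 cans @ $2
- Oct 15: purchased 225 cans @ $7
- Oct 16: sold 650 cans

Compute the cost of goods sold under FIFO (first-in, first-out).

COGS = $5,473

Oct 16, 650 sold [FIFO — oldest first]: 297 @ $9 + 341 @ $8 + 12 @ $6 = $5,473
Ending inventory: 40 @ $6 + 126 @ $4 + 229 @ $2 + 225 @ $7 = $2,777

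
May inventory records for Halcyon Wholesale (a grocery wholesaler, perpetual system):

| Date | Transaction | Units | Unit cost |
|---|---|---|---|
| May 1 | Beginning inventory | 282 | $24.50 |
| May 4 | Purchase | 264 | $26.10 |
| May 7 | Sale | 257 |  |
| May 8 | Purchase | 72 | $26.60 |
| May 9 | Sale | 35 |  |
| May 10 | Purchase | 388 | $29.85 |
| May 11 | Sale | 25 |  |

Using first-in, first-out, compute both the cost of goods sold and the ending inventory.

May 7, 257 sold [FIFO — oldest first]: 257 @ $24.50 = $6,296.50
May 9, 35 sold [FIFO — oldest first]: 25 @ $24.50 + 10 @ $26.10 = $873.50
May 11, 25 sold [FIFO — oldest first]: 25 @ $26.10 = $652.50
Total COGS = $6,296.50 + $873.50 + $652.50 = $7,822.50
Ending inventory: 229 @ $26.10 + 72 @ $26.60 + 388 @ $29.85 = $19,473.90
Check: goods available $27,296.40 = COGS $7,822.50 + ending $19,473.90

COGS = $7,822.50; ending inventory = $19,473.90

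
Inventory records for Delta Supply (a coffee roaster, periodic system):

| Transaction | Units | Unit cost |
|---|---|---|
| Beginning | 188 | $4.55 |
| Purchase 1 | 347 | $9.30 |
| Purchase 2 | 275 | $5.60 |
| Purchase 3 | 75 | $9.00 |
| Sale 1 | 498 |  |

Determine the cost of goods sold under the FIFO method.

COGS = $3,738.40

Sale 1 (498) [FIFO — oldest first]: 188 @ $4.55 + 310 @ $9.30 = $3,738.40
Ending inventory: 37 @ $9.30 + 275 @ $5.60 + 75 @ $9.00 = $2,559.10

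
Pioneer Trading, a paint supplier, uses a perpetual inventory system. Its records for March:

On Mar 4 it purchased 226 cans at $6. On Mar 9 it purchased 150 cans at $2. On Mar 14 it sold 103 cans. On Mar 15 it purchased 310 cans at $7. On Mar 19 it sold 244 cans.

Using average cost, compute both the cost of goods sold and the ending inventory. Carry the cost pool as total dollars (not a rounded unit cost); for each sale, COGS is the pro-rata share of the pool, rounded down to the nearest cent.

COGS = $1,865.05; ending inventory = $1,960.95

After Mar 4: 226 on hand, pool $1,356.00 (≈ $6.0000 each)
After Mar 9: 376 on hand, pool $1,656.00 (≈ $4.4043 each)
Mar 14, sell 103: 103/376 × $1,656.00 → $453.63
After Mar 15: 583 on hand, pool $3,372.37 (≈ $5.7845 each)
Mar 19, sell 244: 244/583 × $3,372.37 → $1,411.42
Total COGS = $453.63 + $1,411.42 = $1,865.05
Ending inventory (cost pool remaining) = $1,960.95
Check: goods available $3,826.00 = COGS $1,865.05 + ending $1,960.95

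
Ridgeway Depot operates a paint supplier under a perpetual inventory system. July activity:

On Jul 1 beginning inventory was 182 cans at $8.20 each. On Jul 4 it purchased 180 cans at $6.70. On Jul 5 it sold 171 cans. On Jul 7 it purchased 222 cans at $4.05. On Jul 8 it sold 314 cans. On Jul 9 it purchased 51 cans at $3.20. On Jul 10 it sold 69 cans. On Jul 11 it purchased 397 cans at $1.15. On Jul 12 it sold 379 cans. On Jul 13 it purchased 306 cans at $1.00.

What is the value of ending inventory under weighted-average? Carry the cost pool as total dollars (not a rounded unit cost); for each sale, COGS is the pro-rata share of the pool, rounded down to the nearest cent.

Ending inventory = $481.09

After Jul 1: 182 on hand, pool $1,492.40 (≈ $8.2000 each)
After Jul 4: 362 on hand, pool $2,698.40 (≈ $7.4541 each)
Jul 5, sell 171: 171/362 × $2,698.40 → $1,274.65
After Jul 7: 413 on hand, pool $2,322.85 (≈ $5.6243 each)
Jul 8, sell 314: 314/413 × $2,322.85 → $1,766.04
After Jul 9: 150 on hand, pool $720.01 (≈ $4.8001 each)
Jul 10, sell 69: 69/150 × $720.01 → $331.20
After Jul 11: 478 on hand, pool $845.36 (≈ $1.7685 each)
Jul 12, sell 379: 379/478 × $845.36 → $670.27
After Jul 13: 405 on hand, pool $481.09 (≈ $1.1879 each)
Total COGS = $1,274.65 + $1,766.04 + $331.20 + $670.27 = $4,042.16
Ending inventory (cost pool remaining) = $481.09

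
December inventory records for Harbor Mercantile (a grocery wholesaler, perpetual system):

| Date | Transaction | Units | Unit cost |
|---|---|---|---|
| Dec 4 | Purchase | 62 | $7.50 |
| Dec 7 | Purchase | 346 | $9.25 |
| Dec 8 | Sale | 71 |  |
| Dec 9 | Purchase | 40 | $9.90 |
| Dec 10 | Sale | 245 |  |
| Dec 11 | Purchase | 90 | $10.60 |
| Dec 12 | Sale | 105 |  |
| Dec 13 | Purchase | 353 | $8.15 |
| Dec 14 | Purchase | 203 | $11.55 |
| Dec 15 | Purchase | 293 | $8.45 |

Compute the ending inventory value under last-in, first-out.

Ending inventory = $8,671.20

Dec 8, 71 sold [LIFO — newest first]: 71 @ $9.25 = $656.75
Dec 10, 245 sold [LIFO — newest first]: 40 @ $9.90 + 205 @ $9.25 = $2,292.25
Dec 12, 105 sold [LIFO — newest first]: 90 @ $10.60 + 15 @ $9.25 = $1,092.75
Total COGS = $656.75 + $2,292.25 + $1,092.75 = $4,041.75
Ending inventory: 62 @ $7.50 + 55 @ $9.25 + 353 @ $8.15 + 203 @ $11.55 + 293 @ $8.45 = $8,671.20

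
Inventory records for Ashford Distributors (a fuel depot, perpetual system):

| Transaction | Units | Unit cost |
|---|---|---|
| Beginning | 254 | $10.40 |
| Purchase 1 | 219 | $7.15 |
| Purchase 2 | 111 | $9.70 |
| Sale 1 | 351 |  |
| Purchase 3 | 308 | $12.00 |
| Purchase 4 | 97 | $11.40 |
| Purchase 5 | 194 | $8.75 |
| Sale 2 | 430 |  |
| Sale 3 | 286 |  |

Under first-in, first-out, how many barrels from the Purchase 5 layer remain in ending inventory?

Sale 1 (351) [FIFO — oldest first]: 254 @ $10.40 + 97 @ $7.15 = $3,335.15
Sale 2 (430) [FIFO — oldest first]: 122 @ $7.15 + 111 @ $9.70 + 197 @ $12.00 = $4,313.00
Sale 3 (286) [FIFO — oldest first]: 111 @ $12.00 + 97 @ $11.40 + 78 @ $8.75 = $3,120.30
Total COGS = $3,335.15 + $4,313.00 + $3,120.30 = $10,768.45
Ending inventory: 116 @ $8.75 = $1,015.00

116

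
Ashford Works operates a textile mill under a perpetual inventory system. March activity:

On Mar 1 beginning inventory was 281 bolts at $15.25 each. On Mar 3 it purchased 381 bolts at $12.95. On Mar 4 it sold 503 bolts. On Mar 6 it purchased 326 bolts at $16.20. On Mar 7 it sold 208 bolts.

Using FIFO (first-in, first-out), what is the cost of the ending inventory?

Mar 4, 503 sold [FIFO — oldest first]: 281 @ $15.25 + 222 @ $12.95 = $7,160.15
Mar 7, 208 sold [FIFO — oldest first]: 159 @ $12.95 + 49 @ $16.20 = $2,852.85
Total COGS = $7,160.15 + $2,852.85 = $10,013.00
Ending inventory: 277 @ $16.20 = $4,487.40
Check: goods available $14,500.40 = COGS $10,013.00 + ending $4,487.40

Ending inventory = $4,487.40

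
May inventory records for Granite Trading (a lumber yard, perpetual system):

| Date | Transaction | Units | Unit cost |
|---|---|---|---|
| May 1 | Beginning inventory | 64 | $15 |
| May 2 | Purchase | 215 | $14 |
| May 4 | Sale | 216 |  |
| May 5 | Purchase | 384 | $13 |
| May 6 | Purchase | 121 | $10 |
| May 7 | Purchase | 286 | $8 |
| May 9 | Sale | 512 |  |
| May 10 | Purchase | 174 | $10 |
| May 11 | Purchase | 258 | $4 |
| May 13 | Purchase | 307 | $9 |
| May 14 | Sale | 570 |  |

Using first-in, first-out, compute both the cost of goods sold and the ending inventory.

May 4, 216 sold [FIFO — oldest first]: 64 @ $15 + 152 @ $14 = $3,088
May 9, 512 sold [FIFO — oldest first]: 63 @ $14 + 384 @ $13 + 65 @ $10 = $6,524
May 14, 570 sold [FIFO — oldest first]: 56 @ $10 + 286 @ $8 + 174 @ $10 + 54 @ $4 = $4,804
Total COGS = $3,088 + $6,524 + $4,804 = $14,416
Ending inventory: 204 @ $4 + 307 @ $9 = $3,579

COGS = $14,416; ending inventory = $3,579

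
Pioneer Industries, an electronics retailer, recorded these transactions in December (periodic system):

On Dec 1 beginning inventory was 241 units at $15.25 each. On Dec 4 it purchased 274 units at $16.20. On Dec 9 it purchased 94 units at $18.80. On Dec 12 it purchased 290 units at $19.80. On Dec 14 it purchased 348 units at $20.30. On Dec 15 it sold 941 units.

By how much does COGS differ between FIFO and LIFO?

FIFO COGS: 241 @ $15.25 + 274 @ $16.20 + 94 @ $18.80 + 290 @ $19.80 + 42 @ $20.30 = $16,475.85
LIFO COGS: 348 @ $20.30 + 290 @ $19.80 + 94 @ $18.80 + 209 @ $16.20 = $17,959.40
Difference = |$16,475.85 − $17,959.40| = $1,483.55

$1,483.55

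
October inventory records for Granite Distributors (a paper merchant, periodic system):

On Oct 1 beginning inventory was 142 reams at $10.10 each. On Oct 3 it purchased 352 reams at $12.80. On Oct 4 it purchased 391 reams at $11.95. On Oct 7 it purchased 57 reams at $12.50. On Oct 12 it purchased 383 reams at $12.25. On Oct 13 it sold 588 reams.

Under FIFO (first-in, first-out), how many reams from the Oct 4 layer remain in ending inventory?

Oct 13, 588 sold [FIFO — oldest first]: 142 @ $10.10 + 352 @ $12.80 + 94 @ $11.95 = $7,063.10
Ending inventory: 297 @ $11.95 + 57 @ $12.50 + 383 @ $12.25 = $8,953.40

297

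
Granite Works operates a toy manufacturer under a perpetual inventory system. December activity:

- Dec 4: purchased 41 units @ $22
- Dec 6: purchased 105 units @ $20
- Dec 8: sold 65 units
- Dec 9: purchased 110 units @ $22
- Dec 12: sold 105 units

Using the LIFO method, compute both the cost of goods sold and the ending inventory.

COGS = $3,610; ending inventory = $1,812

Dec 8, 65 sold [LIFO — newest first]: 65 @ $20 = $1,300
Dec 12, 105 sold [LIFO — newest first]: 105 @ $22 = $2,310
Total COGS = $1,300 + $2,310 = $3,610
Ending inventory: 41 @ $22 + 40 @ $20 + 5 @ $22 = $1,812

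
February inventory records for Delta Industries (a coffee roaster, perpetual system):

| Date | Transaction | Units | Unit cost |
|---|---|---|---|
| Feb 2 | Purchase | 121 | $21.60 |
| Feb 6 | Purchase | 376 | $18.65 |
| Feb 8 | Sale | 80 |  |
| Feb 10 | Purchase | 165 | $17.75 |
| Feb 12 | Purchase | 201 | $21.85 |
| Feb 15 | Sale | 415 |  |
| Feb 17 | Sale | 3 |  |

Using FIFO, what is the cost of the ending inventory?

Ending inventory = $7,302.85

Feb 8, 80 sold [FIFO — oldest first]: 80 @ $21.60 = $1,728.00
Feb 15, 415 sold [FIFO — oldest first]: 41 @ $21.60 + 374 @ $18.65 = $7,860.70
Feb 17, 3 sold [FIFO — oldest first]: 2 @ $18.65 + 1 @ $17.75 = $55.05
Total COGS = $1,728.00 + $7,860.70 + $55.05 = $9,643.75
Ending inventory: 164 @ $17.75 + 201 @ $21.85 = $7,302.85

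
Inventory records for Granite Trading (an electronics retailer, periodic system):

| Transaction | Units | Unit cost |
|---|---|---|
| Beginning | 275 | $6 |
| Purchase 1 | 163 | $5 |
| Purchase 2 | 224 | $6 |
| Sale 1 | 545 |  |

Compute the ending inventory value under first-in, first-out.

Sale 1 (545) [FIFO — oldest first]: 275 @ $6 + 163 @ $5 + 107 @ $6 = $3,107
Ending inventory: 117 @ $6 = $702

Ending inventory = $702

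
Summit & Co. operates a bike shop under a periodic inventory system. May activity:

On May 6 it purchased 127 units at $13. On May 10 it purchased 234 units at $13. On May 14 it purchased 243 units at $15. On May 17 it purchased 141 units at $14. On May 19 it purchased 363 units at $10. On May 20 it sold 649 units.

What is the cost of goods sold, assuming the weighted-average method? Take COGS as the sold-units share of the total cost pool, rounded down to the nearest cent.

COGS = $8,166.38

May 20, sell 649: 649/1108 × $13,942.00 → $8,166.38
Ending inventory (cost pool remaining) = $5,775.62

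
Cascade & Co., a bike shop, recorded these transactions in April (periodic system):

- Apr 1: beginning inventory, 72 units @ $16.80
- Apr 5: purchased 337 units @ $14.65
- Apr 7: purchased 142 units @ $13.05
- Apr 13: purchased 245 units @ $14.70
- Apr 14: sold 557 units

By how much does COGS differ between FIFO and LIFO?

FIFO COGS: 72 @ $16.80 + 337 @ $14.65 + 142 @ $13.05 + 6 @ $14.70 = $8,087.95
LIFO COGS: 245 @ $14.70 + 142 @ $13.05 + 170 @ $14.65 = $7,945.10
Difference = |$8,087.95 − $7,945.10| = $142.85

$142.85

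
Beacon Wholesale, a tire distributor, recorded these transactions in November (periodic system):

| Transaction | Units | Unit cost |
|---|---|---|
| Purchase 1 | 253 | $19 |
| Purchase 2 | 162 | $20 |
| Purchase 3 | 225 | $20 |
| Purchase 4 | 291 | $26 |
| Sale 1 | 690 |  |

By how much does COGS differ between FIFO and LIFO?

FIFO COGS: 253 @ $19 + 162 @ $20 + 225 @ $20 + 50 @ $26 = $13,847
LIFO COGS: 291 @ $26 + 225 @ $20 + 162 @ $20 + 12 @ $19 = $15,534
Difference = |$13,847 − $15,534| = $1,687

$1,687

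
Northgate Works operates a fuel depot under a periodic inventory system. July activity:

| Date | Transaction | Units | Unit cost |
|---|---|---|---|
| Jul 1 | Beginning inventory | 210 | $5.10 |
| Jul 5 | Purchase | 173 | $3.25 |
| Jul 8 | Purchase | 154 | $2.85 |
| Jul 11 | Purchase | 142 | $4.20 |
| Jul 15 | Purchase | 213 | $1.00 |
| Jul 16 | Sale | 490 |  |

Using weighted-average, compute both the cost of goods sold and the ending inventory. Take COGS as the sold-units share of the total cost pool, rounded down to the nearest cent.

COGS = $1,582.91; ending inventory = $1,298.64

Jul 16, sell 490: 490/892 × $2,881.55 → $1,582.91
Ending inventory (cost pool remaining) = $1,298.64
Check: goods available $2,881.55 = COGS $1,582.91 + ending $1,298.64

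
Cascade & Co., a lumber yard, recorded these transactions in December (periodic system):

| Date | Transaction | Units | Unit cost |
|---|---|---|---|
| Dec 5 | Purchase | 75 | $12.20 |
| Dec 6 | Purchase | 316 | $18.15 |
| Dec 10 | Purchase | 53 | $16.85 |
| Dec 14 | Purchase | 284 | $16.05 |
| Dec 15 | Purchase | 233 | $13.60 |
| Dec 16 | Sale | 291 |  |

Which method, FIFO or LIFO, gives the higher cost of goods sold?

FIFO COGS: 75 @ $12.20 + 216 @ $18.15 = $4,835.40
LIFO COGS: 233 @ $13.60 + 58 @ $16.05 = $4,099.70

FIFO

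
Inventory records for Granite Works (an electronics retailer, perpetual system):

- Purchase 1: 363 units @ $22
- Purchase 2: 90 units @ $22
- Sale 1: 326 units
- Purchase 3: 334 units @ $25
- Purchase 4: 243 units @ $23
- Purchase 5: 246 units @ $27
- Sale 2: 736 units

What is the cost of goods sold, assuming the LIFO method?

Sale 1 (326) [LIFO — newest first]: 90 @ $22 + 236 @ $22 = $7,172
Sale 2 (736) [LIFO — newest first]: 246 @ $27 + 243 @ $23 + 247 @ $25 = $18,406
Total COGS = $7,172 + $18,406 = $25,578
Ending inventory: 127 @ $22 + 87 @ $25 = $4,969
Check: goods available $30,547 = COGS $25,578 + ending $4,969

COGS = $25,578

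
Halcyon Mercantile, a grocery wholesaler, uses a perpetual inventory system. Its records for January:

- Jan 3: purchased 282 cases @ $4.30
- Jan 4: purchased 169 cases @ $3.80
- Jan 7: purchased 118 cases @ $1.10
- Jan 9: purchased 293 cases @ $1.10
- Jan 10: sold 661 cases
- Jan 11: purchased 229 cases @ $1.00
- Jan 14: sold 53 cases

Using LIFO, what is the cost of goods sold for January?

COGS = $1,495.60

Jan 10, 661 sold [LIFO — newest first]: 293 @ $1.10 + 118 @ $1.10 + 169 @ $3.80 + 81 @ $4.30 = $1,442.60
Jan 14, 53 sold [LIFO — newest first]: 53 @ $1.00 = $53.00
Total COGS = $1,442.60 + $53.00 = $1,495.60
Ending inventory: 201 @ $4.30 + 176 @ $1.00 = $1,040.30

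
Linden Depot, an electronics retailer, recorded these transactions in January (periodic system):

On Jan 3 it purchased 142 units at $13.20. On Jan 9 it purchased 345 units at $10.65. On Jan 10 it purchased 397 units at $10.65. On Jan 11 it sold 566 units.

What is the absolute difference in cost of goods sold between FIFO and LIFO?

FIFO COGS: 142 @ $13.20 + 345 @ $10.65 + 79 @ $10.65 = $6,390.00
LIFO COGS: 397 @ $10.65 + 169 @ $10.65 = $6,027.90
Difference = |$6,390.00 − $6,027.90| = $362.10

$362.10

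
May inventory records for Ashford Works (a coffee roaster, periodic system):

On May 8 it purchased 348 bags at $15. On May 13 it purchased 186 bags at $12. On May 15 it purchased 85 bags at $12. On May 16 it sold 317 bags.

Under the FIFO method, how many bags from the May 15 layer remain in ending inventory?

May 16, 317 sold [FIFO — oldest first]: 317 @ $15 = $4,755
Ending inventory: 31 @ $15 + 186 @ $12 + 85 @ $12 = $3,717

85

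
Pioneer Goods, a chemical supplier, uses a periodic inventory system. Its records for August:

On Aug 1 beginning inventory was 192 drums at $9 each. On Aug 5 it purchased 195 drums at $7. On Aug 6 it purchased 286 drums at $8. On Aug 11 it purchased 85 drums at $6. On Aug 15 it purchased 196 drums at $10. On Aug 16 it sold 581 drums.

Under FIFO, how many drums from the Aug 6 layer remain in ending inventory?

Aug 16, 581 sold [FIFO — oldest first]: 192 @ $9 + 195 @ $7 + 194 @ $8 = $4,645
Ending inventory: 92 @ $8 + 85 @ $6 + 196 @ $10 = $3,206

92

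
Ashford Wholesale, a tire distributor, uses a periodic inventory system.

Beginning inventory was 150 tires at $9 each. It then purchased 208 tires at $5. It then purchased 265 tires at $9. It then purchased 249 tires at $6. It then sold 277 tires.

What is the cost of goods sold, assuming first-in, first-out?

COGS = $1,985

Sale 1 (277) [FIFO — oldest first]: 150 @ $9 + 127 @ $5 = $1,985
Ending inventory: 81 @ $5 + 265 @ $9 + 249 @ $6 = $4,284
Check: goods available $6,269 = COGS $1,985 + ending $4,284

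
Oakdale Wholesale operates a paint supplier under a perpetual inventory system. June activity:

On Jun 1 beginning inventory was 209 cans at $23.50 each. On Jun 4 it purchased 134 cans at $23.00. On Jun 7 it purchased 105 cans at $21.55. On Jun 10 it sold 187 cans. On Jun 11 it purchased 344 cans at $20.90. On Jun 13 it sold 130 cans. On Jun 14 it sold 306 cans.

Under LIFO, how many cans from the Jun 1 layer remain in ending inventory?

Jun 10, 187 sold [LIFO — newest first]: 105 @ $21.55 + 82 @ $23.00 = $4,148.75
Jun 13, 130 sold [LIFO — newest first]: 130 @ $20.90 = $2,717.00
Jun 14, 306 sold [LIFO — newest first]: 214 @ $20.90 + 52 @ $23.00 + 40 @ $23.50 = $6,608.60
Total COGS = $4,148.75 + $2,717.00 + $6,608.60 = $13,474.35
Ending inventory: 169 @ $23.50 = $3,971.50
Check: goods available $17,445.85 = COGS $13,474.35 + ending $3,971.50

169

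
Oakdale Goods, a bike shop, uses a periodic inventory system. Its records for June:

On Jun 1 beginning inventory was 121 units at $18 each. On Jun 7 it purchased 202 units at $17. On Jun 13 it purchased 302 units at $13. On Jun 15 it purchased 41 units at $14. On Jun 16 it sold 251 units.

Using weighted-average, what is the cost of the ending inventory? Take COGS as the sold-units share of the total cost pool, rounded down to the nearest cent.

Ending inventory = $6,301.03

Jun 16, sell 251: 251/666 × $10,112.00 → $3,810.97
Ending inventory (cost pool remaining) = $6,301.03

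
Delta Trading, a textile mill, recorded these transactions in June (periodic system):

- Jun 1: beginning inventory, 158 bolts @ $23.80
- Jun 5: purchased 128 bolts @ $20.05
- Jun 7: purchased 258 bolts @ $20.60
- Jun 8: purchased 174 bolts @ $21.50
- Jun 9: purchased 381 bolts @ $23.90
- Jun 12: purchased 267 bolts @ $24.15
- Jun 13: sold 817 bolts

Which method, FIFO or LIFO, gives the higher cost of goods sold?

FIFO COGS: 158 @ $23.80 + 128 @ $20.05 + 258 @ $20.60 + 174 @ $21.50 + 99 @ $23.90 = $17,748.70
LIFO COGS: 267 @ $24.15 + 381 @ $23.90 + 169 @ $21.50 = $19,187.45

LIFO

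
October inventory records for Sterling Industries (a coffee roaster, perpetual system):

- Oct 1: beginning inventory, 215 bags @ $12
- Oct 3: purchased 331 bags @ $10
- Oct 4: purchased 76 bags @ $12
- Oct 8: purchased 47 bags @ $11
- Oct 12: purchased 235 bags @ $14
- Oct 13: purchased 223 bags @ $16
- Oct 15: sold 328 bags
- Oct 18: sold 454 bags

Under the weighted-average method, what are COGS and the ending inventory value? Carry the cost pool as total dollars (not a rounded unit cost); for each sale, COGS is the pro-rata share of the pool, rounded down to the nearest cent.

After Oct 1: 215 on hand, pool $2,580.00 (≈ $12.0000 each)
After Oct 3: 546 on hand, pool $5,890.00 (≈ $10.7875 each)
After Oct 4: 622 on hand, pool $6,802.00 (≈ $10.9357 each)
After Oct 8: 669 on hand, pool $7,319.00 (≈ $10.9402 each)
After Oct 12: 904 on hand, pool $10,609.00 (≈ $11.7356 each)
After Oct 13: 1127 on hand, pool $14,177.00 (≈ $12.5794 each)
Oct 15, sell 328: 328/1127 × $14,177.00 → $4,126.04
Oct 18, sell 454: 454/799 × $10,050.96 → $5,711.05
Total COGS = $4,126.04 + $5,711.05 = $9,837.09
Ending inventory (cost pool remaining) = $4,339.91
Check: goods available $14,177.00 = COGS $9,837.09 + ending $4,339.91

COGS = $9,837.09; ending inventory = $4,339.91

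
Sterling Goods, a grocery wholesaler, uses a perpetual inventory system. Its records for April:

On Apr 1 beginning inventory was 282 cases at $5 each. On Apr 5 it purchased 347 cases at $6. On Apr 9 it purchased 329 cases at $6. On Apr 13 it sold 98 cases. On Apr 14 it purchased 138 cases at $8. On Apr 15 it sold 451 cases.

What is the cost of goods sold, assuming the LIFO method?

Apr 13, 98 sold [LIFO — newest first]: 98 @ $6 = $588
Apr 15, 451 sold [LIFO — newest first]: 138 @ $8 + 231 @ $6 + 82 @ $6 = $2,982
Total COGS = $588 + $2,982 = $3,570
Ending inventory: 282 @ $5 + 265 @ $6 = $3,000
Check: goods available $6,570 = COGS $3,570 + ending $3,000

COGS = $3,570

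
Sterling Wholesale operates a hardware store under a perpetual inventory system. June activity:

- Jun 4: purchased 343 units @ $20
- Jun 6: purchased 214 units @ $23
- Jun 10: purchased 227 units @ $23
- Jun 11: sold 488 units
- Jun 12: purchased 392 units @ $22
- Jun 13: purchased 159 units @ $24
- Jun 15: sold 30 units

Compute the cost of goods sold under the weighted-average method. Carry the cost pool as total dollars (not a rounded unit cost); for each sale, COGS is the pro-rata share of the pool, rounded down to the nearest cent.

After Jun 4: 343 on hand, pool $6,860.00 (≈ $20.0000 each)
After Jun 6: 557 on hand, pool $11,782.00 (≈ $21.1526 each)
After Jun 10: 784 on hand, pool $17,003.00 (≈ $21.6875 each)
Jun 11, sell 488: 488/784 × $17,003.00 → $10,583.50
After Jun 12: 688 on hand, pool $15,043.50 (≈ $21.8656 each)
After Jun 13: 847 on hand, pool $18,859.50 (≈ $22.2662 each)
Jun 15, sell 30: 30/847 × $18,859.50 → $667.98
Total COGS = $10,583.50 + $667.98 = $11,251.48
Ending inventory (cost pool remaining) = $18,191.52
Check: goods available $29,443.00 = COGS $11,251.48 + ending $18,191.52

COGS = $11,251.48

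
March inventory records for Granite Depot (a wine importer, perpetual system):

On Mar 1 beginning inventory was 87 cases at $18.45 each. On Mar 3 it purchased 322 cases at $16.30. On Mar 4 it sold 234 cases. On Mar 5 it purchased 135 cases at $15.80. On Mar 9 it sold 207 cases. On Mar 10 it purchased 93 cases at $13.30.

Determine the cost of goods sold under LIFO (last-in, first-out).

Mar 4, 234 sold [LIFO — newest first]: 234 @ $16.30 = $3,814.20
Mar 9, 207 sold [LIFO — newest first]: 135 @ $15.80 + 72 @ $16.30 = $3,306.60
Total COGS = $3,814.20 + $3,306.60 = $7,120.80
Ending inventory: 87 @ $18.45 + 16 @ $16.30 + 93 @ $13.30 = $3,102.85

COGS = $7,120.80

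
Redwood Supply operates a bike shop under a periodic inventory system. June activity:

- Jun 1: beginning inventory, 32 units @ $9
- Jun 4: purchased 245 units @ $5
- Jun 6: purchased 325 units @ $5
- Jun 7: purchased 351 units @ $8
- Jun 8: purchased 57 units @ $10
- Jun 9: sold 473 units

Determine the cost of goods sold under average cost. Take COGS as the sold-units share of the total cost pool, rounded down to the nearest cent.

COGS = $3,051.55

Jun 9, sell 473: 473/1010 × $6,516.00 → $3,051.55
Ending inventory (cost pool remaining) = $3,464.45
Check: goods available $6,516.00 = COGS $3,051.55 + ending $3,464.45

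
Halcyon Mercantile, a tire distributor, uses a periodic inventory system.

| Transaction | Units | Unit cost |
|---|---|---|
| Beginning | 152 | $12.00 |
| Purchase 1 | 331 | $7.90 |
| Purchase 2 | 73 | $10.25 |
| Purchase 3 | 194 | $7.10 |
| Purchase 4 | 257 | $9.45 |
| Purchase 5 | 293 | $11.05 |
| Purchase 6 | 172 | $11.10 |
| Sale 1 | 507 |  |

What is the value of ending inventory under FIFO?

Ending inventory = $9,455.15

Sale 1 (507) [FIFO — oldest first]: 152 @ $12.00 + 331 @ $7.90 + 24 @ $10.25 = $4,684.90
Ending inventory: 49 @ $10.25 + 194 @ $7.10 + 257 @ $9.45 + 293 @ $11.05 + 172 @ $11.10 = $9,455.15
Check: goods available $14,140.05 = COGS $4,684.90 + ending $9,455.15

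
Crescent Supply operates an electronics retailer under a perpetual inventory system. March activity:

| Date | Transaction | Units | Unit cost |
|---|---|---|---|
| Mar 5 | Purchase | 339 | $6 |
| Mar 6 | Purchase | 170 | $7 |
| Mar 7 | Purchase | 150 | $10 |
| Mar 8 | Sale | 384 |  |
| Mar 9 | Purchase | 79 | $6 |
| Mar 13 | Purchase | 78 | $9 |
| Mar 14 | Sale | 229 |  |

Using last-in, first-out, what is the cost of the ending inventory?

Mar 8, 384 sold [LIFO — newest first]: 150 @ $10 + 170 @ $7 + 64 @ $6 = $3,074
Mar 14, 229 sold [LIFO — newest first]: 78 @ $9 + 79 @ $6 + 72 @ $6 = $1,608
Total COGS = $3,074 + $1,608 = $4,682
Ending inventory: 203 @ $6 = $1,218
Check: goods available $5,900 = COGS $4,682 + ending $1,218

Ending inventory = $1,218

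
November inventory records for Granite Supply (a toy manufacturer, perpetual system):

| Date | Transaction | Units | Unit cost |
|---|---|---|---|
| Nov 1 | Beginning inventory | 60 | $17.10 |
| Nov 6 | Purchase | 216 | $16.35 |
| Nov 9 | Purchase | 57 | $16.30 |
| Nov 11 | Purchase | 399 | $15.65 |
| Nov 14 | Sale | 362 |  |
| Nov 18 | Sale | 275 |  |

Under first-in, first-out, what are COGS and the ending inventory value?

COGS = $10,244.30; ending inventory = $1,486.75

Nov 14, 362 sold [FIFO — oldest first]: 60 @ $17.10 + 216 @ $16.35 + 57 @ $16.30 + 29 @ $15.65 = $5,940.55
Nov 18, 275 sold [FIFO — oldest first]: 275 @ $15.65 = $4,303.75
Total COGS = $5,940.55 + $4,303.75 = $10,244.30
Ending inventory: 95 @ $15.65 = $1,486.75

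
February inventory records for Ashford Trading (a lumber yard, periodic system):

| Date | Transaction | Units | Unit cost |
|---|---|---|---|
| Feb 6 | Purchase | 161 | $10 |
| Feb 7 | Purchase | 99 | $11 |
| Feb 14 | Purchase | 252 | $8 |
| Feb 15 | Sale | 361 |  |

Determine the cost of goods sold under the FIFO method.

Feb 15, 361 sold [FIFO — oldest first]: 161 @ $10 + 99 @ $11 + 101 @ $8 = $3,507
Ending inventory: 151 @ $8 = $1,208

COGS = $3,507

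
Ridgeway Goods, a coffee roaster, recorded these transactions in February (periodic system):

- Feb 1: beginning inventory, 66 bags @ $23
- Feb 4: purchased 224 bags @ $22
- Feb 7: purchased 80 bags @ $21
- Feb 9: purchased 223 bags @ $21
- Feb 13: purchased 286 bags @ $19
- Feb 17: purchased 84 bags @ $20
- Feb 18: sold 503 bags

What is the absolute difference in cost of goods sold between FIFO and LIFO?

FIFO COGS: 66 @ $23 + 224 @ $22 + 80 @ $21 + 133 @ $21 = $10,919
LIFO COGS: 84 @ $20 + 286 @ $19 + 133 @ $21 = $9,907
Difference = |$10,919 − $9,907| = $1,012

$1,012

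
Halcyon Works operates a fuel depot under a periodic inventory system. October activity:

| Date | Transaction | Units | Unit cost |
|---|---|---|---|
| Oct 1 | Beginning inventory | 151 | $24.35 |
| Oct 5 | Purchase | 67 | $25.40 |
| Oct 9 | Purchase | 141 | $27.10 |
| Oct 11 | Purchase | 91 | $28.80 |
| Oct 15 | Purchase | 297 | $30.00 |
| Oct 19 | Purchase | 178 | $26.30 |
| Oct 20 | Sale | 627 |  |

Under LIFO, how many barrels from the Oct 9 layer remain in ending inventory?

80

Oct 20, 627 sold [LIFO — newest first]: 178 @ $26.30 + 297 @ $30.00 + 91 @ $28.80 + 61 @ $27.10 = $17,865.30
Ending inventory: 151 @ $24.35 + 67 @ $25.40 + 80 @ $27.10 = $7,546.65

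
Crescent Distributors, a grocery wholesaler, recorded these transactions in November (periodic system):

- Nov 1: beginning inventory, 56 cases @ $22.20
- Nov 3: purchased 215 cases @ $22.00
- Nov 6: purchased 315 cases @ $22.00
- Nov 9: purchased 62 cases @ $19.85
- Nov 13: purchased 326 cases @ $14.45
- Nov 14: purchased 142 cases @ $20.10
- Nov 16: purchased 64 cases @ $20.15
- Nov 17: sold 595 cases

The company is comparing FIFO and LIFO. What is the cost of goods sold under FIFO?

FIFO COGS: 56 @ $22.20 + 215 @ $22.00 + 315 @ $22.00 + 9 @ $19.85 = $13,081.85
LIFO COGS: 64 @ $20.15 + 142 @ $20.10 + 326 @ $14.45 + 62 @ $19.85 + 1 @ $22.00 = $10,107.20

COGS = $13,081.85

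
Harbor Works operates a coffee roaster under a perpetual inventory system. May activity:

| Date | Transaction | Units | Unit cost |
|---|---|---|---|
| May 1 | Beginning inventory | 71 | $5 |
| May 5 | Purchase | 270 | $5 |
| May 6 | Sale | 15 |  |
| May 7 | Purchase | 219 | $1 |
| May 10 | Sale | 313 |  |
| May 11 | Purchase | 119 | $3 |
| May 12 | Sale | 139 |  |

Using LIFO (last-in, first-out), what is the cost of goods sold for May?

COGS = $1,221

May 6, 15 sold [LIFO — newest first]: 15 @ $5 = $75
May 10, 313 sold [LIFO — newest first]: 219 @ $1 + 94 @ $5 = $689
May 12, 139 sold [LIFO — newest first]: 119 @ $3 + 20 @ $5 = $457
Total COGS = $75 + $689 + $457 = $1,221
Ending inventory: 71 @ $5 + 141 @ $5 = $1,060
Check: goods available $2,281 = COGS $1,221 + ending $1,060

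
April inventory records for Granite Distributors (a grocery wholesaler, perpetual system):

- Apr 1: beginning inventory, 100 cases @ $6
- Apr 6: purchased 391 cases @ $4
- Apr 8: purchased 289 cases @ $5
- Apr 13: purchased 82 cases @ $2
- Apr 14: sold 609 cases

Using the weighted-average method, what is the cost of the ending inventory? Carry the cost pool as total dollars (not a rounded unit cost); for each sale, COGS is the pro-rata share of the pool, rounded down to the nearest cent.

After Apr 1: 100 on hand, pool $600.00 (≈ $6.0000 each)
After Apr 6: 491 on hand, pool $2,164.00 (≈ $4.4073 each)
After Apr 8: 780 on hand, pool $3,609.00 (≈ $4.6269 each)
After Apr 13: 862 on hand, pool $3,773.00 (≈ $4.3770 each)
Apr 14, sell 609: 609/862 × $3,773.00 → $2,665.61
Ending inventory (cost pool remaining) = $1,107.39

Ending inventory = $1,107.39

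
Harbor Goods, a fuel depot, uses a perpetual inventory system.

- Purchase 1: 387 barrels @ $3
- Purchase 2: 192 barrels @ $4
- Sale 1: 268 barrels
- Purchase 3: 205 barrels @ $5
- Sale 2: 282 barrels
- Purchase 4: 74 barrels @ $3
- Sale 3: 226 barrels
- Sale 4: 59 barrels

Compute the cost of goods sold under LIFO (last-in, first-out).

Sale 1 (268) [LIFO — newest first]: 192 @ $4 + 76 @ $3 = $996
Sale 2 (282) [LIFO — newest first]: 205 @ $5 + 77 @ $3 = $1,256
Sale 3 (226) [LIFO — newest first]: 74 @ $3 + 152 @ $3 = $678
Sale 4 (59) [LIFO — newest first]: 59 @ $3 = $177
Total COGS = $996 + $1,256 + $678 + $177 = $3,107
Ending inventory: 23 @ $3 = $69
Check: goods available $3,176 = COGS $3,107 + ending $69

COGS = $3,107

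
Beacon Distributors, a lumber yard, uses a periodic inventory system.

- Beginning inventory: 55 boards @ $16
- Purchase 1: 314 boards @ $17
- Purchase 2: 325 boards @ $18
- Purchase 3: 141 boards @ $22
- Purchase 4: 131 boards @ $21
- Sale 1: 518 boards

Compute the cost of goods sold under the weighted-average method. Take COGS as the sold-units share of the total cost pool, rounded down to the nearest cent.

COGS = $9,609.81

Sale 1, sell 518: 518/966 × $17,921.00 → $9,609.81
Ending inventory (cost pool remaining) = $8,311.19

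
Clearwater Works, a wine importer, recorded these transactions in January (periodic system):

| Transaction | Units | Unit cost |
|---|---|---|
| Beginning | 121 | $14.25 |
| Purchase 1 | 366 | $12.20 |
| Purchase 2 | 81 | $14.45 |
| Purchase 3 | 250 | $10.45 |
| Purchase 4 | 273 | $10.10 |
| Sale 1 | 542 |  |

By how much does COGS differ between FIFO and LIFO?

FIFO COGS: 121 @ $14.25 + 366 @ $12.20 + 55 @ $14.45 = $6,984.20
LIFO COGS: 273 @ $10.10 + 250 @ $10.45 + 19 @ $14.45 = $5,644.35
Difference = |$6,984.20 − $5,644.35| = $1,339.85

$1,339.85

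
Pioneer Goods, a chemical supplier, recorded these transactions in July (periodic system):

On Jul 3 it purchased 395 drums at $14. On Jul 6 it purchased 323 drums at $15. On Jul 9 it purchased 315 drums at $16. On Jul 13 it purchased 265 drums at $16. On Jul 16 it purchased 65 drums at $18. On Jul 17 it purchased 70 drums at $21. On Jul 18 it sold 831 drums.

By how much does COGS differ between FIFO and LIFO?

$1,477

FIFO COGS: 395 @ $14 + 323 @ $15 + 113 @ $16 = $12,183
LIFO COGS: 70 @ $21 + 65 @ $18 + 265 @ $16 + 315 @ $16 + 116 @ $15 = $13,660
Difference = |$12,183 − $13,660| = $1,477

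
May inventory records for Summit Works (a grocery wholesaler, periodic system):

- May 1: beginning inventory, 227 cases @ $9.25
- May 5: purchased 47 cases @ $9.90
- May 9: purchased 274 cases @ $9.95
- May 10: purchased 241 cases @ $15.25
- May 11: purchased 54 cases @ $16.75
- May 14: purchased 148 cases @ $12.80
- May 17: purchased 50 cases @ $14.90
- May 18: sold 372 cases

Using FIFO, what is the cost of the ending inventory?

Ending inventory = $8,970.35

May 18, 372 sold [FIFO — oldest first]: 227 @ $9.25 + 47 @ $9.90 + 98 @ $9.95 = $3,540.15
Ending inventory: 176 @ $9.95 + 241 @ $15.25 + 54 @ $16.75 + 148 @ $12.80 + 50 @ $14.90 = $8,970.35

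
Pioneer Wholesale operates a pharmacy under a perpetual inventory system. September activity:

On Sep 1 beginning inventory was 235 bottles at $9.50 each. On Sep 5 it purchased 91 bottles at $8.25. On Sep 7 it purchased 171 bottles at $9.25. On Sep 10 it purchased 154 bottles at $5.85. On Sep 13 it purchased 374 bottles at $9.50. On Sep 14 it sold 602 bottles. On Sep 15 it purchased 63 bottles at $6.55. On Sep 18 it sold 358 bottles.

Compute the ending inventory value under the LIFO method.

Ending inventory = $1,216.00

Sep 14, 602 sold [LIFO — newest first]: 374 @ $9.50 + 154 @ $5.85 + 74 @ $9.25 = $5,138.40
Sep 18, 358 sold [LIFO — newest first]: 63 @ $6.55 + 97 @ $9.25 + 91 @ $8.25 + 107 @ $9.50 = $3,077.15
Total COGS = $5,138.40 + $3,077.15 = $8,215.55
Ending inventory: 128 @ $9.50 = $1,216.00
Check: goods available $9,431.55 = COGS $8,215.55 + ending $1,216.00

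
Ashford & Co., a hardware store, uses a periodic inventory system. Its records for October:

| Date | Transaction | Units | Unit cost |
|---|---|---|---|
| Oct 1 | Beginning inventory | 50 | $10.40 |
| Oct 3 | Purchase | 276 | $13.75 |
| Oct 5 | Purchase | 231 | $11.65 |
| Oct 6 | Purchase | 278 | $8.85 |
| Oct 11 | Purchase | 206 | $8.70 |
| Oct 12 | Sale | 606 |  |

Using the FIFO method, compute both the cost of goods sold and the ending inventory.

Oct 12, 606 sold [FIFO — oldest first]: 50 @ $10.40 + 276 @ $13.75 + 231 @ $11.65 + 49 @ $8.85 = $7,439.80
Ending inventory: 229 @ $8.85 + 206 @ $8.70 = $3,818.85
Check: goods available $11,258.65 = COGS $7,439.80 + ending $3,818.85

COGS = $7,439.80; ending inventory = $3,818.85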